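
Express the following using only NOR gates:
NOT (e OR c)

(((e NOR c) NOR (e NOR c)) NOR ((e NOR c) NOR (e NOR c)))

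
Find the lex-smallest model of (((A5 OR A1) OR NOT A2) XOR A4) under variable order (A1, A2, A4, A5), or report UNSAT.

A1=0, A2=0, A4=0, A5=0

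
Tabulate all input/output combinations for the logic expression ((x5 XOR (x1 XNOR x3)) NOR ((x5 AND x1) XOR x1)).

x3 | x5 | x1 | Output
---------------------
0 | 0 | 0 | 0
0 | 0 | 1 | 0
0 | 1 | 0 | 1
0 | 1 | 1 | 0
1 | 0 | 0 | 1
1 | 0 | 1 | 0
1 | 1 | 0 | 0
1 | 1 | 1 | 1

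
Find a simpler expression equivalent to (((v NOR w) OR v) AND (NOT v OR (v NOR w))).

By distribution ((E OR v) AND (E OR NOT v) = E):
= (v NOR w)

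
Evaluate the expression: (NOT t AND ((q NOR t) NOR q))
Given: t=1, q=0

Substituting: (NOT 1 AND ((0 NOR 1) NOR 0))
= 0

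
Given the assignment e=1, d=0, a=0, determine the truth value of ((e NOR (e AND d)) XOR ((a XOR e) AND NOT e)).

Substituting: ((1 NOR (1 AND 0)) XOR ((0 XOR 1) AND NOT 1))
= 0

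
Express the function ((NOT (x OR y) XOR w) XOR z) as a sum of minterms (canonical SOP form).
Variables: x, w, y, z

Σm(0, 3, 5, 6, 9, 11, 12, 14) = (NOT x AND NOT w AND NOT y AND NOT z) OR (NOT x AND NOT w AND y AND z) OR (NOT x AND w AND NOT y AND z) OR (NOT x AND w AND y AND NOT z) OR (x AND NOT w AND NOT y AND z) OR (x AND NOT w AND y AND z) OR (x AND w AND NOT y AND NOT z) OR (x AND w AND y AND NOT z)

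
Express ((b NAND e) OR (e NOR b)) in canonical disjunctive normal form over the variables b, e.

(NOT b AND NOT e) OR (NOT b AND e) OR (b AND NOT e)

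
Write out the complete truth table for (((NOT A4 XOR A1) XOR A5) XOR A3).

A1 | A5 | A4 | A3 | Output
--------------------------
0 | 0 | 0 | 0 | 1
0 | 0 | 0 | 1 | 0
0 | 0 | 1 | 0 | 0
0 | 0 | 1 | 1 | 1
0 | 1 | 0 | 0 | 0
0 | 1 | 0 | 1 | 1
0 | 1 | 1 | 0 | 1
0 | 1 | 1 | 1 | 0
1 | 0 | 0 | 0 | 0
1 | 0 | 0 | 1 | 1
1 | 0 | 1 | 0 | 1
1 | 0 | 1 | 1 | 0
1 | 1 | 0 | 0 | 1
1 | 1 | 0 | 1 | 0
1 | 1 | 1 | 0 | 0
1 | 1 | 1 | 1 | 1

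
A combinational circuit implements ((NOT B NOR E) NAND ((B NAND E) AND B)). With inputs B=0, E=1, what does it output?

Substituting: ((NOT 0 NOR 1) NAND ((0 NAND 1) AND 0))
= 1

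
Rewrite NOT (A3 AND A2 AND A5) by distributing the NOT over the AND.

NOT A3 OR NOT A2 OR NOT A5
De Morgan's: NOT(AND of terms) = OR of negations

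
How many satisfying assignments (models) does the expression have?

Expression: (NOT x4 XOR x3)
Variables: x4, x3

Satisfying assignments: (0,0), (1,1)
Count: 2 out of 4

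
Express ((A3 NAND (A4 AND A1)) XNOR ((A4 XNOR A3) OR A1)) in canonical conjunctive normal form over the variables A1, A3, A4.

(A1 OR A3 OR NOT A4) AND (A1 OR NOT A3 OR A4) AND (NOT A1 OR NOT A3 OR NOT A4)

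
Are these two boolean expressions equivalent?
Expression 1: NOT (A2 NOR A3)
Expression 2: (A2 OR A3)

Yes, they are equivalent — the two output columns agree on all 4 assignments:
A2 | A3 | Expression 1 | Expression 2
-------------------------------------
0 | 0 | 0 | 0
0 | 1 | 1 | 1
1 | 0 | 1 | 1
1 | 1 | 1 | 1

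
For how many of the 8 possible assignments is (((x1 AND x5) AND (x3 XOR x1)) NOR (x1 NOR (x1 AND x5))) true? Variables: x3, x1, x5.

Satisfying assignments: (0,1,0), (1,1,0), (1,1,1)
Count: 3 out of 8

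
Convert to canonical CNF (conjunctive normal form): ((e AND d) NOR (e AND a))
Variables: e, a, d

(NOT e OR a OR NOT d) AND (NOT e OR NOT a OR d) AND (NOT e OR NOT a OR NOT d)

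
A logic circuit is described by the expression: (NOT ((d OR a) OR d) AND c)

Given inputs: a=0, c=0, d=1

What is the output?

Substituting: (NOT ((1 OR 0) OR 1) AND 0)
= 0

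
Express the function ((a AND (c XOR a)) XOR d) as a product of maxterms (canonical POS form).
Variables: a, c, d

ΠM(0, 2, 5, 6) = (a OR c OR d) AND (a OR NOT c OR d) AND (NOT a OR c OR NOT d) AND (NOT a OR NOT c OR d)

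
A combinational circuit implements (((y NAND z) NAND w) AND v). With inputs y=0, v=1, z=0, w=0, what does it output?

Substituting: (((0 NAND 0) NAND 0) AND 1)
= 1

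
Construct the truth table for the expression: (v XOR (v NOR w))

w | v | Output
--------------
0 | 0 | 1
0 | 1 | 1
1 | 0 | 0
1 | 1 | 1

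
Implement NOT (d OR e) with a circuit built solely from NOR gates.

(((d NOR e) NOR (d NOR e)) NOR ((d NOR e) NOR (d NOR e)))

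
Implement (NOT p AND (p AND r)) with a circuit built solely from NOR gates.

(((p NOR p) NOR (p NOR p)) NOR (((p NOR p) NOR (r NOR r)) NOR ((p NOR p) NOR (r NOR r))))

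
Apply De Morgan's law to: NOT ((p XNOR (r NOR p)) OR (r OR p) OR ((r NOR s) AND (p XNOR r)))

NOT (p XNOR (r NOR p)) AND NOT (r OR p) AND NOT ((r NOR s) AND (p XNOR r))
De Morgan's: NOT(OR of terms) = AND of negations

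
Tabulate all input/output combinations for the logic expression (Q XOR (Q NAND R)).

Q | R | Output
--------------
0 | 0 | 1
0 | 1 | 1
1 | 0 | 0
1 | 1 | 1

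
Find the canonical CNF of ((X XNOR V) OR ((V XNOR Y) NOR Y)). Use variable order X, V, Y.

(X OR NOT V OR NOT Y) AND (NOT X OR V OR Y) AND (NOT X OR V OR NOT Y)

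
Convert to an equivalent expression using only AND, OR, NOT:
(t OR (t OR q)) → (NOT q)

NOT (t OR (t OR q)) OR (NOT q)
(Implication elimination: A → B = NOT A OR B)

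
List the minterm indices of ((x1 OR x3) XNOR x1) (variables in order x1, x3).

Σm(0, 2, 3) = (NOT x1 AND NOT x3) OR (x1 AND NOT x3) OR (x1 AND x3)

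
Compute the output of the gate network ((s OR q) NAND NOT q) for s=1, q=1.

Substituting: ((1 OR 1) NAND NOT 1)
= 1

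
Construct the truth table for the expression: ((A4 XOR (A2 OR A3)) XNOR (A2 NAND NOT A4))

A4 | A2 | A3 | Output
---------------------
0 | 0 | 0 | 0
0 | 0 | 1 | 1
0 | 1 | 0 | 0
0 | 1 | 1 | 0
1 | 0 | 0 | 1
1 | 0 | 1 | 0
1 | 1 | 0 | 0
1 | 1 | 1 | 0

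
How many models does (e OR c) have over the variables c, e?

Satisfying assignments: (0,1), (1,0), (1,1)
Count: 3 out of 4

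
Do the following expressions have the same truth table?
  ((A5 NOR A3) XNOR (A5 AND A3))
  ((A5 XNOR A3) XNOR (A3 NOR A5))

No. Counterexample: with A5=0, A3=0, Expression 1 = 0 but Expression 2 = 1.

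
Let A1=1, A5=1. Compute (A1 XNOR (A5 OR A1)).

Substituting: (1 XNOR (1 OR 1))
= 1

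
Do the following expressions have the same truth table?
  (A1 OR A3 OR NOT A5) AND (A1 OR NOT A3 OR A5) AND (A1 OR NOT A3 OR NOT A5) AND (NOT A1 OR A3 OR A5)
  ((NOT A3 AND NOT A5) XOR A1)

Yes, they are equivalent — the two output columns agree on all 8 assignments:
A1 | A3 | A5 | Expression 1 | Expression 2
------------------------------------------
0 | 0 | 0 | 1 | 1
0 | 0 | 1 | 0 | 0
0 | 1 | 0 | 0 | 0
0 | 1 | 1 | 0 | 0
1 | 0 | 0 | 0 | 0
1 | 0 | 1 | 1 | 1
1 | 1 | 0 | 1 | 1
1 | 1 | 1 | 1 | 1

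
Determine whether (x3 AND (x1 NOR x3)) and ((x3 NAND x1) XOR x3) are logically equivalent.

No. Counterexample: with x3=0, x1=0, Expression 1 = 0 but Expression 2 = 1.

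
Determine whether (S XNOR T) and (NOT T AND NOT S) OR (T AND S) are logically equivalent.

Yes, they are equivalent — the two output columns agree on all 4 assignments:
T | S | Expression 1 | Expression 2
-----------------------------------
0 | 0 | 1 | 1
0 | 1 | 0 | 0
1 | 0 | 0 | 0
1 | 1 | 1 | 1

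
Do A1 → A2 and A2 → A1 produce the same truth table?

No, Converse is not equivalent to original (counterexample: A1=0, A2=1)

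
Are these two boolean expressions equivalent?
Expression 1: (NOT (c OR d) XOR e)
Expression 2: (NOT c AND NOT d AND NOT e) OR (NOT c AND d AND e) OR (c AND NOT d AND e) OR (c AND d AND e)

Yes, they are equivalent — the two output columns agree on all 8 assignments:
c | d | e | Expression 1 | Expression 2
---------------------------------------
0 | 0 | 0 | 1 | 1
0 | 0 | 1 | 0 | 0
0 | 1 | 0 | 0 | 0
0 | 1 | 1 | 1 | 1
1 | 0 | 0 | 0 | 0
1 | 0 | 1 | 1 | 1
1 | 1 | 0 | 0 | 0
1 | 1 | 1 | 1 | 1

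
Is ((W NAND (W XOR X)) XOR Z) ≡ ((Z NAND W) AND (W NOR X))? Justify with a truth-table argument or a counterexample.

No. Counterexample: with Z=0, W=0, X=1, Expression 1 = 1 but Expression 2 = 0.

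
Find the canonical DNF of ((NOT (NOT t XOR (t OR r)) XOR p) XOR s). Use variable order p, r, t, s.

(NOT p AND NOT r AND NOT t AND s) OR (NOT p AND NOT r AND t AND s) OR (NOT p AND r AND NOT t AND NOT s) OR (NOT p AND r AND t AND s) OR (p AND NOT r AND NOT t AND NOT s) OR (p AND NOT r AND t AND NOT s) OR (p AND r AND NOT t AND s) OR (p AND r AND t AND NOT s)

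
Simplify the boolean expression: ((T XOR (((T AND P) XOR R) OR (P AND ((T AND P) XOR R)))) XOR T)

By XOR self-cancellation ((E XOR v) XOR v = E) then absorption (E OR (E AND v) = E):
= ((T AND P) XOR R)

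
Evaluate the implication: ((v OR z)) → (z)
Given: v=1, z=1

Antecedent ((v OR z)) = 1; consequent (z) = 1.
1 → 1 = 1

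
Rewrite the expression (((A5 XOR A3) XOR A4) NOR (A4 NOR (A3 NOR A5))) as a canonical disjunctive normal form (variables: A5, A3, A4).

(NOT A5 AND NOT A3 AND NOT A4) OR (NOT A5 AND A3 AND A4) OR (A5 AND NOT A3 AND A4)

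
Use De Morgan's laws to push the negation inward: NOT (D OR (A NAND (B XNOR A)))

NOT D AND NOT (A NAND (B XNOR A))
De Morgan's: NOT(OR of terms) = AND of negations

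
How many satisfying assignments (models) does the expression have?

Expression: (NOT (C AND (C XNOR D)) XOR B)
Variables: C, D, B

Satisfying assignments: (0,0,0), (0,1,0), (1,0,0), (1,1,1)
Count: 4 out of 8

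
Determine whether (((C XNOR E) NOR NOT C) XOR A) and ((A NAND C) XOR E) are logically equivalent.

No. Counterexample: with C=0, E=0, A=0, Expression 1 = 0 but Expression 2 = 1.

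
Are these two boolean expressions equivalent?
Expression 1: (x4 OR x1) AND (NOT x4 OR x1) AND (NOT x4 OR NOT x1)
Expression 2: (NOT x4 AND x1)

Yes, they are equivalent — the two output columns agree on all 4 assignments:
x4 | x1 | Expression 1 | Expression 2
-------------------------------------
0 | 0 | 0 | 0
0 | 1 | 1 | 1
1 | 0 | 0 | 0
1 | 1 | 0 | 0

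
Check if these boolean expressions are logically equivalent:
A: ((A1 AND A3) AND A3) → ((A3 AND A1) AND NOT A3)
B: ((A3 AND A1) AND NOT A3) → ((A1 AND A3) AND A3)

No, Converse is not equivalent to original (counterexample: A3=1, A2=0, A1=1)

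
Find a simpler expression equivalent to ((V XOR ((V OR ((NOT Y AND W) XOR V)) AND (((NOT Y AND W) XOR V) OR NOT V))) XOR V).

By XOR self-cancellation ((E XOR v) XOR v = E) then distribution ((E OR v) AND (E OR NOT v) = E):
= ((NOT Y AND W) XOR V)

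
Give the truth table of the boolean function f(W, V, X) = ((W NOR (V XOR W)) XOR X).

W | V | X | Output
------------------
0 | 0 | 0 | 1
0 | 0 | 1 | 0
0 | 1 | 0 | 0
0 | 1 | 1 | 1
1 | 0 | 0 | 0
1 | 0 | 1 | 1
1 | 1 | 0 | 0
1 | 1 | 1 | 1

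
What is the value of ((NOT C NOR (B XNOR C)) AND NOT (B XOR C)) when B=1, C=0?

Substituting: ((NOT 0 NOR (1 XNOR 0)) AND NOT (1 XOR 0))
= 0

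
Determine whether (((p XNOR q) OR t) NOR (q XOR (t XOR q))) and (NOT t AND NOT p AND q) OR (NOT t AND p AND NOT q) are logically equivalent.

Yes, they are equivalent — the two output columns agree on all 8 assignments:
t | p | q | Expression 1 | Expression 2
---------------------------------------
0 | 0 | 0 | 0 | 0
0 | 0 | 1 | 1 | 1
0 | 1 | 0 | 1 | 1
0 | 1 | 1 | 0 | 0
1 | 0 | 0 | 0 | 0
1 | 0 | 1 | 0 | 0
1 | 1 | 0 | 0 | 0
1 | 1 | 1 | 0 | 0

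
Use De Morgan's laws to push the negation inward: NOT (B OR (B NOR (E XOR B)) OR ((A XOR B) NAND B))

NOT B AND NOT (B NOR (E XOR B)) AND NOT ((A XOR B) NAND B)
De Morgan's: NOT(OR of terms) = AND of negations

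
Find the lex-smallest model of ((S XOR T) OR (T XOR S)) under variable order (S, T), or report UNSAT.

S=0, T=1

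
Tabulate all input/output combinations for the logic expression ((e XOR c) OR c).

e | c | Output
--------------
0 | 0 | 0
0 | 1 | 1
1 | 0 | 1
1 | 1 | 1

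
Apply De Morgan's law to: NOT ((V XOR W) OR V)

NOT (V XOR W) AND NOT V
De Morgan's: NOT(OR of terms) = AND of negations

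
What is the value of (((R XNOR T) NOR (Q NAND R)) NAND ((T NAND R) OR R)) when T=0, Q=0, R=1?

Substituting: (((1 XNOR 0) NOR (0 NAND 1)) NAND ((0 NAND 1) OR 1))
= 1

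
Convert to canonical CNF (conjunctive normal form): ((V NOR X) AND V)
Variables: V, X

(V OR X) AND (V OR NOT X) AND (NOT V OR X) AND (NOT V OR NOT X)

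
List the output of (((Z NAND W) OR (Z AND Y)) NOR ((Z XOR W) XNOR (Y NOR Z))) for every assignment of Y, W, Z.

Y | W | Z | Output
------------------
0 | 0 | 0 | 0
0 | 0 | 1 | 0
0 | 1 | 0 | 0
0 | 1 | 1 | 0
1 | 0 | 0 | 0
1 | 0 | 1 | 0
1 | 1 | 0 | 0
1 | 1 | 1 | 0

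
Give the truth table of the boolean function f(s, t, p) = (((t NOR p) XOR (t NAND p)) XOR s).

s | t | p | Output
------------------
0 | 0 | 0 | 0
0 | 0 | 1 | 1
0 | 1 | 0 | 1
0 | 1 | 1 | 0
1 | 0 | 0 | 1
1 | 0 | 1 | 0
1 | 1 | 0 | 0
1 | 1 | 1 | 1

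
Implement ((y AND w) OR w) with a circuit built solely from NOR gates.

((((y NOR y) NOR (w NOR w)) NOR w) NOR (((y NOR y) NOR (w NOR w)) NOR w))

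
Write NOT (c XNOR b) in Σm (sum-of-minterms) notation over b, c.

Σm(1, 2) = (NOT b AND c) OR (b AND NOT c)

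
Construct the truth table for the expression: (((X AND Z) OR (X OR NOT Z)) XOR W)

W | Z | X | Output
------------------
0 | 0 | 0 | 1
0 | 0 | 1 | 1
0 | 1 | 0 | 0
0 | 1 | 1 | 1
1 | 0 | 0 | 0
1 | 0 | 1 | 0
1 | 1 | 0 | 1
1 | 1 | 1 | 0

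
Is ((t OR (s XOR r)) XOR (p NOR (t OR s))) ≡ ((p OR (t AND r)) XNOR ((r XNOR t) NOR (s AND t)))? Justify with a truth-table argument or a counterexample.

No. Counterexample: with t=0, r=0, s=1, p=1, Expression 1 = 1 but Expression 2 = 0.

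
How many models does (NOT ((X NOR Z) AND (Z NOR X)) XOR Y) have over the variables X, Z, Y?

Satisfying assignments: (0,0,1), (0,1,0), (1,0,0), (1,1,0)
Count: 4 out of 8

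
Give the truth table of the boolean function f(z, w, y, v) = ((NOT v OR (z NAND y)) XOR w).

z | w | y | v | Output
----------------------
0 | 0 | 0 | 0 | 1
0 | 0 | 0 | 1 | 1
0 | 0 | 1 | 0 | 1
0 | 0 | 1 | 1 | 1
0 | 1 | 0 | 0 | 0
0 | 1 | 0 | 1 | 0
0 | 1 | 1 | 0 | 0
0 | 1 | 1 | 1 | 0
1 | 0 | 0 | 0 | 1
1 | 0 | 0 | 1 | 1
1 | 0 | 1 | 0 | 1
1 | 0 | 1 | 1 | 0
1 | 1 | 0 | 0 | 0
1 | 1 | 0 | 1 | 0
1 | 1 | 1 | 0 | 0
1 | 1 | 1 | 1 | 1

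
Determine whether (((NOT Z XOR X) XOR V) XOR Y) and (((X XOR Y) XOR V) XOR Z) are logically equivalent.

No. Counterexample: with X=0, V=0, Z=0, Y=0, Expression 1 = 1 but Expression 2 = 0.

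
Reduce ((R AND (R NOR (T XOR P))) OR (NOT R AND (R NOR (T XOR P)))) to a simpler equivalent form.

By distribution ((E AND v) OR (E AND NOT v) = E):
= (R NOR (T XOR P))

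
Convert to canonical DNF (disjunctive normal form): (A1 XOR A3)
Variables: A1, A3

(NOT A1 AND A3) OR (A1 AND NOT A3)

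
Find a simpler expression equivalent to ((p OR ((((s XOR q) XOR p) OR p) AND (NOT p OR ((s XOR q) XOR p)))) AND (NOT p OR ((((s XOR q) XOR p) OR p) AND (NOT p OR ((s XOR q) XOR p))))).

By distribution ((E OR v) AND (E OR NOT v) = E) then distribution ((E OR v) AND (E OR NOT v) = E):
= ((s XOR q) XOR p)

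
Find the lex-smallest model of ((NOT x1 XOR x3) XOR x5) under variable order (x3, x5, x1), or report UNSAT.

x3=0, x5=0, x1=0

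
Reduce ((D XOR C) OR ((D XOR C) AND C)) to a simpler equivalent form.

By absorption (E OR (E AND v) = E):
= (D XOR C)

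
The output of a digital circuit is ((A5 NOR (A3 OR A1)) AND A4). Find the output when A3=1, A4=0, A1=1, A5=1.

Substituting: ((1 NOR (1 OR 1)) AND 0)
= 0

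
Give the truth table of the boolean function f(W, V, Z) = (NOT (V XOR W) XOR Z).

W | V | Z | Output
------------------
0 | 0 | 0 | 1
0 | 0 | 1 | 0
0 | 1 | 0 | 0
0 | 1 | 1 | 1
1 | 0 | 0 | 0
1 | 0 | 1 | 1
1 | 1 | 0 | 1
1 | 1 | 1 | 0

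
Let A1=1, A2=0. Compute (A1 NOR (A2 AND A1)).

Substituting: (1 NOR (0 AND 1))
= 0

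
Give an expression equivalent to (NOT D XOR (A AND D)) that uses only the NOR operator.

(((((D NOR D) NOR ((A NOR A) NOR (D NOR D))) NOR ((D NOR D) NOR ((A NOR A) NOR (D NOR D)))) NOR (((D NOR D) NOR ((A NOR A) NOR (D NOR D))) NOR ((D NOR D) NOR ((A NOR A) NOR (D NOR D))))) NOR (((((D NOR D) NOR (D NOR D)) NOR (((A NOR A) NOR (D NOR D)) NOR ((A NOR A) NOR (D NOR D)))) NOR (((D NOR D) NOR (D NOR D)) NOR (((A NOR A) NOR (D NOR D)) NOR ((A NOR A) NOR (D NOR D))))) NOR ((((D NOR D) NOR (D NOR D)) NOR (((A NOR A) NOR (D NOR D)) NOR ((A NOR A) NOR (D NOR D)))) NOR (((D NOR D) NOR (D NOR D)) NOR (((A NOR A) NOR (D NOR D)) NOR ((A NOR A) NOR (D NOR D)))))))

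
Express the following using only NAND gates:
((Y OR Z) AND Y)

((((Y NAND Y) NAND (Z NAND Z)) NAND Y) NAND (((Y NAND Y) NAND (Z NAND Z)) NAND Y))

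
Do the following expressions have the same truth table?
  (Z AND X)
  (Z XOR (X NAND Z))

No. Counterexample: with X=0, Z=0, Expression 1 = 0 but Expression 2 = 1.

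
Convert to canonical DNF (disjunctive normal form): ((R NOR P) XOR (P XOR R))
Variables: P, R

(NOT P AND NOT R) OR (NOT P AND R) OR (P AND NOT R)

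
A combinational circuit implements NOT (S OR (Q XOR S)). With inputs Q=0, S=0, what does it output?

Substituting: NOT (0 OR (0 XOR 0))
= 1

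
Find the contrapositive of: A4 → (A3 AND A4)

Contrapositive: NOT (A3 AND A4) → NOT A4
Note: A statement and its contrapositive are logically equivalent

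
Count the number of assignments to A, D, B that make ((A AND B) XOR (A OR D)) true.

Satisfying assignments: (0,1,0), (0,1,1), (1,0,0), (1,1,0)
Count: 4 out of 8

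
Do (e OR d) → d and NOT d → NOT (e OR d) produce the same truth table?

Yes, Contrapositive is always equivalent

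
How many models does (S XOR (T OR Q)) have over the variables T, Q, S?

Satisfying assignments: (0,0,1), (0,1,0), (1,0,0), (1,1,0)
Count: 4 out of 8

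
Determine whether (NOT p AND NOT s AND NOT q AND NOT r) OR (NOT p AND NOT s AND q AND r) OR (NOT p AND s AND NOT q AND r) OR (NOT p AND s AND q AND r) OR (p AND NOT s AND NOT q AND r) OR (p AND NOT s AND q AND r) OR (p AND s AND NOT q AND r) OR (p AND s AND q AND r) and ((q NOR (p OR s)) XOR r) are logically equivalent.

Yes, they are equivalent — the two output columns agree on all 16 assignments:
p | s | q | r | Expression 1 | Expression 2
-------------------------------------------
0 | 0 | 0 | 0 | 1 | 1
0 | 0 | 0 | 1 | 0 | 0
0 | 0 | 1 | 0 | 0 | 0
0 | 0 | 1 | 1 | 1 | 1
0 | 1 | 0 | 0 | 0 | 0
0 | 1 | 0 | 1 | 1 | 1
0 | 1 | 1 | 0 | 0 | 0
0 | 1 | 1 | 1 | 1 | 1
1 | 0 | 0 | 0 | 0 | 0
1 | 0 | 0 | 1 | 1 | 1
1 | 0 | 1 | 0 | 0 | 0
1 | 0 | 1 | 1 | 1 | 1
1 | 1 | 0 | 0 | 0 | 0
1 | 1 | 0 | 1 | 1 | 1
1 | 1 | 1 | 0 | 0 | 0
1 | 1 | 1 | 1 | 1 | 1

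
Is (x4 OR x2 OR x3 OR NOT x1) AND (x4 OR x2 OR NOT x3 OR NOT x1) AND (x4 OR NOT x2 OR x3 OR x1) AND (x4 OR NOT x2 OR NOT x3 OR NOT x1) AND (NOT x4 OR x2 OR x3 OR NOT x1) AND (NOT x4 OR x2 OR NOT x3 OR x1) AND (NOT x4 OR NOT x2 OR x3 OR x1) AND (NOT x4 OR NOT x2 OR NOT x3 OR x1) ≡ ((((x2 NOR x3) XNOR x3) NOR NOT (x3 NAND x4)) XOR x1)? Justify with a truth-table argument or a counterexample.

Yes, they are equivalent — the two output columns agree on all 16 assignments:
x4 | x2 | x3 | x1 | Expression 1 | Expression 2
-----------------------------------------------
0 | 0 | 0 | 0 | 1 | 1
0 | 0 | 0 | 1 | 0 | 0
0 | 0 | 1 | 0 | 1 | 1
0 | 0 | 1 | 1 | 0 | 0
0 | 1 | 0 | 0 | 0 | 0
0 | 1 | 0 | 1 | 1 | 1
0 | 1 | 1 | 0 | 1 | 1
0 | 1 | 1 | 1 | 0 | 0
1 | 0 | 0 | 0 | 1 | 1
1 | 0 | 0 | 1 | 0 | 0
1 | 0 | 1 | 0 | 0 | 0
1 | 0 | 1 | 1 | 1 | 1
1 | 1 | 0 | 0 | 0 | 0
1 | 1 | 0 | 1 | 1 | 1
1 | 1 | 1 | 0 | 0 | 0
1 | 1 | 1 | 1 | 1 | 1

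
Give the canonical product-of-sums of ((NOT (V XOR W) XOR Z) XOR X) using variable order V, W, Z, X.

ΠM(1, 2, 4, 7, 8, 11, 13, 14) = (V OR W OR Z OR NOT X) AND (V OR W OR NOT Z OR X) AND (V OR NOT W OR Z OR X) AND (V OR NOT W OR NOT Z OR NOT X) AND (NOT V OR W OR Z OR X) AND (NOT V OR W OR NOT Z OR NOT X) AND (NOT V OR NOT W OR Z OR NOT X) AND (NOT V OR NOT W OR NOT Z OR X)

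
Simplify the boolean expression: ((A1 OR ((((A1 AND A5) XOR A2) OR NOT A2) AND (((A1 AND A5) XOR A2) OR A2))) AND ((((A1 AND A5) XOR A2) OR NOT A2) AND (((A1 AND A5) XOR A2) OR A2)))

By absorption (E AND (E OR v) = E) then distribution ((E OR v) AND (E OR NOT v) = E):
= ((A1 AND A5) XOR A2)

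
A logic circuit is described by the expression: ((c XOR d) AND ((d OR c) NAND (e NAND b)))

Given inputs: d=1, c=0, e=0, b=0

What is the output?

Substituting: ((0 XOR 1) AND ((1 OR 0) NAND (0 NAND 0)))
= 0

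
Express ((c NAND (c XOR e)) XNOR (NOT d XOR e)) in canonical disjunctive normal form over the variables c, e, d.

(NOT c AND NOT e AND NOT d) OR (NOT c AND e AND d) OR (c AND NOT e AND d) OR (c AND e AND d)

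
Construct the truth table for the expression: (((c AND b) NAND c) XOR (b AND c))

b | c | Output
--------------
0 | 0 | 1
0 | 1 | 1
1 | 0 | 1
1 | 1 | 1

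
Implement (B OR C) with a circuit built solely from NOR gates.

((B NOR C) NOR (B NOR C))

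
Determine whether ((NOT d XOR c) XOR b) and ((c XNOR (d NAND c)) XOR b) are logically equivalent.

No. Counterexample: with c=0, d=0, b=0, Expression 1 = 1 but Expression 2 = 0.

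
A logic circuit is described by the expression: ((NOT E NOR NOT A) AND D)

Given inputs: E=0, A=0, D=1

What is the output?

Substituting: ((NOT 0 NOR NOT 0) AND 1)
= 0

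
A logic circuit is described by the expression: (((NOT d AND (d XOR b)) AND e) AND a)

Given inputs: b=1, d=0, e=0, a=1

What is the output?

Substituting: (((NOT 0 AND (0 XOR 1)) AND 0) AND 1)
= 0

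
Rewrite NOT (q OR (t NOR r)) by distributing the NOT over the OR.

NOT q AND NOT (t NOR r)
De Morgan's: NOT(OR of terms) = AND of negations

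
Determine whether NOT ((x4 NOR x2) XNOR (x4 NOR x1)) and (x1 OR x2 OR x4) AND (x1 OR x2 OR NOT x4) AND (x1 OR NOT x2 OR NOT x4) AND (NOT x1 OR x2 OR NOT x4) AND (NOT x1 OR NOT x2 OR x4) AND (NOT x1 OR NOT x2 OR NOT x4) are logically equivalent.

Yes, they are equivalent — the two output columns agree on all 8 assignments:
x1 | x2 | x4 | Expression 1 | Expression 2
------------------------------------------
0 | 0 | 0 | 0 | 0
0 | 0 | 1 | 0 | 0
0 | 1 | 0 | 1 | 1
0 | 1 | 1 | 0 | 0
1 | 0 | 0 | 1 | 1
1 | 0 | 1 | 0 | 0
1 | 1 | 0 | 0 | 0
1 | 1 | 1 | 0 | 0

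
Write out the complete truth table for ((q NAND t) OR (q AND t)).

t | q | Output
--------------
0 | 0 | 1
0 | 1 | 1
1 | 0 | 1
1 | 1 | 1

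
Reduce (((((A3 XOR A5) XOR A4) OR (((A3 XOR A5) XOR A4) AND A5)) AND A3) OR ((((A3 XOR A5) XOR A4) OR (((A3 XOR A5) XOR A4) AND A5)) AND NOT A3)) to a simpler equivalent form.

By distribution ((E AND v) OR (E AND NOT v) = E) then absorption (E OR (E AND v) = E):
= ((A3 XOR A5) XOR A4)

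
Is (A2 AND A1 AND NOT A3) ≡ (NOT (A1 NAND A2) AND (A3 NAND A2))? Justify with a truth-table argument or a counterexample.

Yes, they are equivalent — the two output columns agree on all 8 assignments:
A2 | A1 | A3 | Expression 1 | Expression 2
------------------------------------------
0 | 0 | 0 | 0 | 0
0 | 0 | 1 | 0 | 0
0 | 1 | 0 | 0 | 0
0 | 1 | 1 | 0 | 0
1 | 0 | 0 | 0 | 0
1 | 0 | 1 | 0 | 0
1 | 1 | 0 | 1 | 1
1 | 1 | 1 | 0 | 0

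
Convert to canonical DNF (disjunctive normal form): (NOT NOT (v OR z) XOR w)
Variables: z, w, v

(NOT z AND NOT w AND v) OR (NOT z AND w AND NOT v) OR (z AND NOT w AND NOT v) OR (z AND NOT w AND v)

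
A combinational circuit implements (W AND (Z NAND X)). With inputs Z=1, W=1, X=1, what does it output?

Substituting: (1 AND (1 NAND 1))
= 0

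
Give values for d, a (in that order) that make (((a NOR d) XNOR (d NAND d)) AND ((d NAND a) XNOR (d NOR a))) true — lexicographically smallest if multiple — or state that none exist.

d=0, a=0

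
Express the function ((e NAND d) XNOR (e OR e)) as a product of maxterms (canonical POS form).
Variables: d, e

ΠM(0, 2, 3) = (d OR e) AND (NOT d OR e) AND (NOT d OR NOT e)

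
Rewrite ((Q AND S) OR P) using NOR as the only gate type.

((((Q NOR Q) NOR (S NOR S)) NOR P) NOR (((Q NOR Q) NOR (S NOR S)) NOR P))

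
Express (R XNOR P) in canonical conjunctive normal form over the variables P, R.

(P OR NOT R) AND (NOT P OR R)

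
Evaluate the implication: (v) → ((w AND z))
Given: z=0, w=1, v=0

Antecedent (v) = 0; consequent ((w AND z)) = 0.
0 → 0 = 1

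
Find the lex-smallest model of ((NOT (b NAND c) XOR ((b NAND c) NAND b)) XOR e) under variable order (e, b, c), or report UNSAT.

e=0, b=0, c=0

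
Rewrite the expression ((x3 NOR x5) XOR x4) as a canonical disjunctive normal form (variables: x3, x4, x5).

(NOT x3 AND NOT x4 AND NOT x5) OR (NOT x3 AND x4 AND x5) OR (x3 AND x4 AND NOT x5) OR (x3 AND x4 AND x5)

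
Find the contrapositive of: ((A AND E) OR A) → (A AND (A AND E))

Contrapositive: NOT (A AND (A AND E)) → NOT ((A AND E) OR A)
Note: A statement and its contrapositive are logically equivalent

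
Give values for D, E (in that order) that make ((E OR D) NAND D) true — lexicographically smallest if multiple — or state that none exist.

D=0, E=0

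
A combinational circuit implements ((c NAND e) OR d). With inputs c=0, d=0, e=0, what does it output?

Substituting: ((0 NAND 0) OR 0)
= 1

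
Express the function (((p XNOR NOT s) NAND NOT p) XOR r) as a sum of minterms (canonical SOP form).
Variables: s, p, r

Σm(0, 2, 5, 6) = (NOT s AND NOT p AND NOT r) OR (NOT s AND p AND NOT r) OR (s AND NOT p AND r) OR (s AND p AND NOT r)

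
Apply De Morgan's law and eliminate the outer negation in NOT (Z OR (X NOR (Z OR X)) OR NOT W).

NOT Z AND NOT (X NOR (Z OR X)) AND W
De Morgan's: NOT(OR of terms) = AND of negations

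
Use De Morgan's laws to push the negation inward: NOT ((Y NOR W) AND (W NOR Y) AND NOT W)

NOT (Y NOR W) OR NOT (W NOR Y) OR W
De Morgan's: NOT(AND of terms) = OR of negations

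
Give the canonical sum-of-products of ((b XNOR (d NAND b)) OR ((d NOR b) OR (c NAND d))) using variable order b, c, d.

Σm(0, 1, 2, 4, 5, 6) = (NOT b AND NOT c AND NOT d) OR (NOT b AND NOT c AND d) OR (NOT b AND c AND NOT d) OR (b AND NOT c AND NOT d) OR (b AND NOT c AND d) OR (b AND c AND NOT d)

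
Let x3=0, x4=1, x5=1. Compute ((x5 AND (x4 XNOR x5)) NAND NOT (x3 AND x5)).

Substituting: ((1 AND (1 XNOR 1)) NAND NOT (0 AND 1))
= 0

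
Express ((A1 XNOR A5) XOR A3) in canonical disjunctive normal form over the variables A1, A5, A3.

(NOT A1 AND NOT A5 AND NOT A3) OR (NOT A1 AND A5 AND A3) OR (A1 AND NOT A5 AND A3) OR (A1 AND A5 AND NOT A3)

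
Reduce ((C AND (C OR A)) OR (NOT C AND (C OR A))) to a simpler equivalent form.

By distribution ((E AND v) OR (E AND NOT v) = E):
= (C OR A)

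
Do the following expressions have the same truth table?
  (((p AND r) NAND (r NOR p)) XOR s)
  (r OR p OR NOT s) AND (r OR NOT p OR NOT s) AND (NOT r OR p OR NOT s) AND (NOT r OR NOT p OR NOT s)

Yes, they are equivalent — the two output columns agree on all 8 assignments:
r | p | s | Expression 1 | Expression 2
---------------------------------------
0 | 0 | 0 | 1 | 1
0 | 0 | 1 | 0 | 0
0 | 1 | 0 | 1 | 1
0 | 1 | 1 | 0 | 0
1 | 0 | 0 | 1 | 1
1 | 0 | 1 | 0 | 0
1 | 1 | 0 | 1 | 1
1 | 1 | 1 | 0 | 0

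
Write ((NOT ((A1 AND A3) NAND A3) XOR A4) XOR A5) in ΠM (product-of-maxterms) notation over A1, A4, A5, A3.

ΠM(0, 1, 6, 7, 8, 11, 13, 14) = (A1 OR A4 OR A5 OR A3) AND (A1 OR A4 OR A5 OR NOT A3) AND (A1 OR NOT A4 OR NOT A5 OR A3) AND (A1 OR NOT A4 OR NOT A5 OR NOT A3) AND (NOT A1 OR A4 OR A5 OR A3) AND (NOT A1 OR A4 OR NOT A5 OR NOT A3) AND (NOT A1 OR NOT A4 OR A5 OR NOT A3) AND (NOT A1 OR NOT A4 OR NOT A5 OR A3)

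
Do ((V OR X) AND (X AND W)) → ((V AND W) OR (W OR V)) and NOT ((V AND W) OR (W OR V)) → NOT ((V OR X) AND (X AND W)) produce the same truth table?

Yes, Contrapositive is always equivalent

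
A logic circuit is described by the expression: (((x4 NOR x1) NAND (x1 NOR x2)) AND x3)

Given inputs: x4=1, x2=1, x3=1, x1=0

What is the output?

Substituting: (((1 NOR 0) NAND (0 NOR 1)) AND 1)
= 1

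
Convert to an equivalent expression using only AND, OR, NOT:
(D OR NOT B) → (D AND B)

NOT (D OR NOT B) OR (D AND B)
(Implication elimination: A → B = NOT A OR B)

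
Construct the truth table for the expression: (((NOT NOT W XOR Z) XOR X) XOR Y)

Z | X | Y | W | Output
----------------------
0 | 0 | 0 | 0 | 0
0 | 0 | 0 | 1 | 1
0 | 0 | 1 | 0 | 1
0 | 0 | 1 | 1 | 0
0 | 1 | 0 | 0 | 1
0 | 1 | 0 | 1 | 0
0 | 1 | 1 | 0 | 0
0 | 1 | 1 | 1 | 1
1 | 0 | 0 | 0 | 1
1 | 0 | 0 | 1 | 0
1 | 0 | 1 | 0 | 0
1 | 0 | 1 | 1 | 1
1 | 1 | 0 | 0 | 0
1 | 1 | 0 | 1 | 1
1 | 1 | 1 | 0 | 1
1 | 1 | 1 | 1 | 0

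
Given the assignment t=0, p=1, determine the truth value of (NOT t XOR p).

Substituting: (NOT 0 XOR 1)
= 0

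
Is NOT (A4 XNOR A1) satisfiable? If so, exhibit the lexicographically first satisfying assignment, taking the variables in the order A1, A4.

A1=0, A4=1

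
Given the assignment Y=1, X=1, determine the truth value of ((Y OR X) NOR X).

Substituting: ((1 OR 1) NOR 1)
= 0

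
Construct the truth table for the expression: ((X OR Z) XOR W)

X | W | Z | Output
------------------
0 | 0 | 0 | 0
0 | 0 | 1 | 1
0 | 1 | 0 | 1
0 | 1 | 1 | 0
1 | 0 | 0 | 1
1 | 0 | 1 | 1
1 | 1 | 0 | 0
1 | 1 | 1 | 0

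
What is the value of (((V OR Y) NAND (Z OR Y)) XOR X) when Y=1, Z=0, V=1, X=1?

Substituting: (((1 OR 1) NAND (0 OR 1)) XOR 1)
= 1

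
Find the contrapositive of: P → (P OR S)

Contrapositive: NOT (P OR S) → NOT P
Note: A statement and its contrapositive are logically equivalent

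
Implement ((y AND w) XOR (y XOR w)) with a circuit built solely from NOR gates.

((((((y NOR y) NOR (w NOR w)) NOR ((((y NOR w) NOR (y NOR w)) NOR ((y NOR w) NOR (y NOR w))) NOR ((((y NOR y) NOR (w NOR w)) NOR ((y NOR y) NOR (w NOR w))) NOR (((y NOR y) NOR (w NOR w)) NOR ((y NOR y) NOR (w NOR w)))))) NOR (((y NOR y) NOR (w NOR w)) NOR ((((y NOR w) NOR (y NOR w)) NOR ((y NOR w) NOR (y NOR w))) NOR ((((y NOR y) NOR (w NOR w)) NOR ((y NOR y) NOR (w NOR w))) NOR (((y NOR y) NOR (w NOR w)) NOR ((y NOR y) NOR (w NOR w))))))) NOR ((((y NOR y) NOR (w NOR w)) NOR ((((y NOR w) NOR (y NOR w)) NOR ((y NOR w) NOR (y NOR w))) NOR ((((y NOR y) NOR (w NOR w)) NOR ((y NOR y) NOR (w NOR w))) NOR (((y NOR y) NOR (w NOR w)) NOR ((y NOR y) NOR (w NOR w)))))) NOR (((y NOR y) NOR (w NOR w)) NOR ((((y NOR w) NOR (y NOR w)) NOR ((y NOR w) NOR (y NOR w))) NOR ((((y NOR y) NOR (w NOR w)) NOR ((y NOR y) NOR (w NOR w))) NOR (((y NOR y) NOR (w NOR w)) NOR ((y NOR y) NOR (w NOR w)))))))) NOR ((((((y NOR y) NOR (w NOR w)) NOR ((y NOR y) NOR (w NOR w))) NOR (((((y NOR w) NOR (y NOR w)) NOR ((y NOR w) NOR (y NOR w))) NOR ((((y NOR y) NOR (w NOR w)) NOR ((y NOR y) NOR (w NOR w))) NOR (((y NOR y) NOR (w NOR w)) NOR ((y NOR y) NOR (w NOR w))))) NOR ((((y NOR w) NOR (y NOR w)) NOR ((y NOR w) NOR (y NOR w))) NOR ((((y NOR y) NOR (w NOR w)) NOR ((y NOR y) NOR (w NOR w))) NOR (((y NOR y) NOR (w NOR w)) NOR ((y NOR y) NOR (w NOR w))))))) NOR ((((y NOR y) NOR (w NOR w)) NOR ((y NOR y) NOR (w NOR w))) NOR (((((y NOR w) NOR (y NOR w)) NOR ((y NOR w) NOR (y NOR w))) NOR ((((y NOR y) NOR (w NOR w)) NOR ((y NOR y) NOR (w NOR w))) NOR (((y NOR y) NOR (w NOR w)) NOR ((y NOR y) NOR (w NOR w))))) NOR ((((y NOR w) NOR (y NOR w)) NOR ((y NOR w) NOR (y NOR w))) NOR ((((y NOR y) NOR (w NOR w)) NOR ((y NOR y) NOR (w NOR w))) NOR (((y NOR y) NOR (w NOR w)) NOR ((y NOR y) NOR (w NOR w)))))))) NOR (((((y NOR y) NOR (w NOR w)) NOR ((y NOR y) NOR (w NOR w))) NOR (((((y NOR w) NOR (y NOR w)) NOR ((y NOR w) NOR (y NOR w))) NOR ((((y NOR y) NOR (w NOR w)) NOR ((y NOR y) NOR (w NOR w))) NOR (((y NOR y) NOR (w NOR w)) NOR ((y NOR y) NOR (w NOR w))))) NOR ((((y NOR w) NOR (y NOR w)) NOR ((y NOR w) NOR (y NOR w))) NOR ((((y NOR y) NOR (w NOR w)) NOR ((y NOR y) NOR (w NOR w))) NOR (((y NOR y) NOR (w NOR w)) NOR ((y NOR y) NOR (w NOR w))))))) NOR ((((y NOR y) NOR (w NOR w)) NOR ((y NOR y) NOR (w NOR w))) NOR (((((y NOR w) NOR (y NOR w)) NOR ((y NOR w) NOR (y NOR w))) NOR ((((y NOR y) NOR (w NOR w)) NOR ((y NOR y) NOR (w NOR w))) NOR (((y NOR y) NOR (w NOR w)) NOR ((y NOR y) NOR (w NOR w))))) NOR ((((y NOR w) NOR (y NOR w)) NOR ((y NOR w) NOR (y NOR w))) NOR ((((y NOR y) NOR (w NOR w)) NOR ((y NOR y) NOR (w NOR w))) NOR (((y NOR y) NOR (w NOR w)) NOR ((y NOR y) NOR (w NOR w))))))))))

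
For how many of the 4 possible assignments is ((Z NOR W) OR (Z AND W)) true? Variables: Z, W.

Satisfying assignments: (0,0), (1,1)
Count: 2 out of 4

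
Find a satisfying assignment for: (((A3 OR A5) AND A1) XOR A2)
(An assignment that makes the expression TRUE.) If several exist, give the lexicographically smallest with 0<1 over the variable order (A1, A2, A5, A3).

A1=0, A2=1, A5=0, A3=0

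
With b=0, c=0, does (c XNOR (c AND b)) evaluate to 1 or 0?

Substituting: (0 XNOR (0 AND 0))
= 1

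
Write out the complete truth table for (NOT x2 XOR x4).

x4 | x2 | Output
----------------
0 | 0 | 1
0 | 1 | 0
1 | 0 | 0
1 | 1 | 1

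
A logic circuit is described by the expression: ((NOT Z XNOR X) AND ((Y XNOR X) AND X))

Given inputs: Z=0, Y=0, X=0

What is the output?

Substituting: ((NOT 0 XNOR 0) AND ((0 XNOR 0) AND 0))
= 0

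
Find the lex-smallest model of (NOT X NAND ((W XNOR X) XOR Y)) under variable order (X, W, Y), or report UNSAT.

X=0, W=0, Y=1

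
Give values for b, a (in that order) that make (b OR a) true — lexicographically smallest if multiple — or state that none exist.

b=0, a=1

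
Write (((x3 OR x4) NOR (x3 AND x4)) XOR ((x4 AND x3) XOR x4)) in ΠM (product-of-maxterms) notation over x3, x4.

ΠM(2, 3) = (NOT x3 OR x4) AND (NOT x3 OR NOT x4)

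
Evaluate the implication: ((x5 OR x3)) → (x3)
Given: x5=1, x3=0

Antecedent ((x5 OR x3)) = 1; consequent (x3) = 0.
1 → 0 = 0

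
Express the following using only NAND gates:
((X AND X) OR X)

((((X NAND X) NAND (X NAND X)) NAND ((X NAND X) NAND (X NAND X))) NAND (X NAND X))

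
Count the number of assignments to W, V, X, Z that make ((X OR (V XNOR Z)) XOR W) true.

Satisfying assignments: (0,0,0,0), (0,0,1,0), (0,0,1,1), (0,1,0,1), (0,1,1,0), (0,1,1,1), (1,0,0,1), (1,1,0,0)
Count: 8 out of 16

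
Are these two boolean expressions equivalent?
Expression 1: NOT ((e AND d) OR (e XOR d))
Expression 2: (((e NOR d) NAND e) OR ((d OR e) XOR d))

No. Counterexample: with d=0, e=1, Expression 1 = 0 but Expression 2 = 1.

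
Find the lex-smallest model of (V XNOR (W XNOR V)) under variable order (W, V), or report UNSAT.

W=1, V=0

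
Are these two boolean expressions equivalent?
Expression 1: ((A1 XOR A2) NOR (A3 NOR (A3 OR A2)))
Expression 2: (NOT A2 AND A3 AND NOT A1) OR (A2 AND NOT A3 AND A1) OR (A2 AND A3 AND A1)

Yes, they are equivalent — the two output columns agree on all 8 assignments:
A2 | A3 | A1 | Expression 1 | Expression 2
------------------------------------------
0 | 0 | 0 | 0 | 0
0 | 0 | 1 | 0 | 0
0 | 1 | 0 | 1 | 1
0 | 1 | 1 | 0 | 0
1 | 0 | 0 | 0 | 0
1 | 0 | 1 | 1 | 1
1 | 1 | 0 | 0 | 0
1 | 1 | 1 | 1 | 1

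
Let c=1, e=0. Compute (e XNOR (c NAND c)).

Substituting: (0 XNOR (1 NAND 1))
= 1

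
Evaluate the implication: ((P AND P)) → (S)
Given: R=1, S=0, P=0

Antecedent ((P AND P)) = 0; consequent (S) = 0.
0 → 0 = 1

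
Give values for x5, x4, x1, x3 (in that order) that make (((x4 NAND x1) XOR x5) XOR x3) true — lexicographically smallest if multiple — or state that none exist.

x5=0, x4=0, x1=0, x3=0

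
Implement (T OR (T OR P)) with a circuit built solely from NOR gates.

((T NOR ((T NOR P) NOR (T NOR P))) NOR (T NOR ((T NOR P) NOR (T NOR P))))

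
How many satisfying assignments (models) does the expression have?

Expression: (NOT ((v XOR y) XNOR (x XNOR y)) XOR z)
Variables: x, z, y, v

Satisfying assignments: (0,0,0,0), (0,0,1,0), (0,1,0,1), (0,1,1,1), (1,0,0,1), (1,0,1,1), (1,1,0,0), (1,1,1,0)
Count: 8 out of 16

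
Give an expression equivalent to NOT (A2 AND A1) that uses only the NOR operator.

(((A2 NOR A2) NOR (A1 NOR A1)) NOR ((A2 NOR A2) NOR (A1 NOR A1)))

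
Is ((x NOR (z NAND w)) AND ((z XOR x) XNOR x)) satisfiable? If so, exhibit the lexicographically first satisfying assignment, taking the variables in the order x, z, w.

UNSATISFIABLE - no assignment makes this expression true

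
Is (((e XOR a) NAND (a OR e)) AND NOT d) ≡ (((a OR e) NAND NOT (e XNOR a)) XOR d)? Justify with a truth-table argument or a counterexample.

No. Counterexample: with a=0, e=1, d=1, Expression 1 = 0 but Expression 2 = 1.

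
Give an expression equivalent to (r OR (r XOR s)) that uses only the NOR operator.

((r NOR ((((r NOR s) NOR (r NOR s)) NOR ((r NOR s) NOR (r NOR s))) NOR ((((r NOR r) NOR (s NOR s)) NOR ((r NOR r) NOR (s NOR s))) NOR (((r NOR r) NOR (s NOR s)) NOR ((r NOR r) NOR (s NOR s)))))) NOR (r NOR ((((r NOR s) NOR (r NOR s)) NOR ((r NOR s) NOR (r NOR s))) NOR ((((r NOR r) NOR (s NOR s)) NOR ((r NOR r) NOR (s NOR s))) NOR (((r NOR r) NOR (s NOR s)) NOR ((r NOR r) NOR (s NOR s)))))))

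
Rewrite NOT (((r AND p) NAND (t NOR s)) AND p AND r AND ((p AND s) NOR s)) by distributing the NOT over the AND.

NOT ((r AND p) NAND (t NOR s)) OR NOT p OR NOT r OR NOT ((p AND s) NOR s)
De Morgan's: NOT(AND of terms) = OR of negations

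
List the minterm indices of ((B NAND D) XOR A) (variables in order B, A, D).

Σm(0, 1, 4, 7) = (NOT B AND NOT A AND NOT D) OR (NOT B AND NOT A AND D) OR (B AND NOT A AND NOT D) OR (B AND A AND D)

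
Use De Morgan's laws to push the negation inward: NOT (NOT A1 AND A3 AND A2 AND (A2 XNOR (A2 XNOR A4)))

A1 OR NOT A3 OR NOT A2 OR NOT (A2 XNOR (A2 XNOR A4))
De Morgan's: NOT(AND of terms) = OR of negations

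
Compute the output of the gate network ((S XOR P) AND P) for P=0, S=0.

Substituting: ((0 XOR 0) AND 0)
= 0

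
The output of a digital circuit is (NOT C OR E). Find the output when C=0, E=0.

Substituting: (NOT 0 OR 0)
= 1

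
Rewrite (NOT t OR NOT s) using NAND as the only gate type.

(((t NAND t) NAND (t NAND t)) NAND ((s NAND s) NAND (s NAND s)))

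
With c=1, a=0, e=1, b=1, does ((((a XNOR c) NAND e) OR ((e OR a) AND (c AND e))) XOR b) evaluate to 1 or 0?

Substituting: ((((0 XNOR 1) NAND 1) OR ((1 OR 0) AND (1 AND 1))) XOR 1)
= 0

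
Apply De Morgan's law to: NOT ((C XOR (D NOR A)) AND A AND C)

NOT (C XOR (D NOR A)) OR NOT A OR NOT C
De Morgan's: NOT(AND of terms) = OR of negations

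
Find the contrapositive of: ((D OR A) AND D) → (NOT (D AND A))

Contrapositive: (D AND A) → NOT ((D OR A) AND D)
Note: A statement and its contrapositive are logically equivalent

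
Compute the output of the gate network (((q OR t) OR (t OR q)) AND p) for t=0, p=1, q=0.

Substituting: (((0 OR 0) OR (0 OR 0)) AND 1)
= 0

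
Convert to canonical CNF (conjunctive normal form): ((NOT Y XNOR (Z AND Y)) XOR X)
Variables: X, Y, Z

(X OR Y OR Z) AND (X OR Y OR NOT Z) AND (X OR NOT Y OR NOT Z) AND (NOT X OR NOT Y OR Z)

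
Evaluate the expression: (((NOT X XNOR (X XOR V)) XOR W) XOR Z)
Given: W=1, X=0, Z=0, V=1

Substituting: (((NOT 0 XNOR (0 XOR 1)) XOR 1) XOR 0)
= 0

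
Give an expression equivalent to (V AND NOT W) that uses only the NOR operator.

((V NOR V) NOR ((W NOR W) NOR (W NOR W)))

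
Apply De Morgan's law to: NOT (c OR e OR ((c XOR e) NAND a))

NOT c AND NOT e AND NOT ((c XOR e) NAND a)
De Morgan's: NOT(OR of terms) = AND of negations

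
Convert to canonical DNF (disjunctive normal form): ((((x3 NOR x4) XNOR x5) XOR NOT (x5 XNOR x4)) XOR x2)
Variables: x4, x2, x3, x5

(NOT x4 AND NOT x2 AND x3 AND NOT x5) OR (NOT x4 AND NOT x2 AND x3 AND x5) OR (NOT x4 AND x2 AND NOT x3 AND NOT x5) OR (NOT x4 AND x2 AND NOT x3 AND x5) OR (x4 AND x2 AND NOT x3 AND NOT x5) OR (x4 AND x2 AND NOT x3 AND x5) OR (x4 AND x2 AND x3 AND NOT x5) OR (x4 AND x2 AND x3 AND x5)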